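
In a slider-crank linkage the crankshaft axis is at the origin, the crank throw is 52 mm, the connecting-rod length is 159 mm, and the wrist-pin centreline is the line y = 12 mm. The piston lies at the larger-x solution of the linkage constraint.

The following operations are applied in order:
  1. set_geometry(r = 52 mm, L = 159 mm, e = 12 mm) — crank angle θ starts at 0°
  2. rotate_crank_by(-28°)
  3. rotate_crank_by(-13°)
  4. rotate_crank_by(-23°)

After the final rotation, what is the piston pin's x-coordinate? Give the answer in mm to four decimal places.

170.5482

set_geometry: r = 52 mm, L = 159 mm, e = 12 mm; θ ← 0°
rotate_crank_by(-28°): θ ← 0° -28° = -28°
rotate_crank_by(-13°): θ ← -28° -13° = -41°
rotate_crank_by(-23°): θ ← -41° -23° = -64°
crank pin P = (r cos θ, r sin θ) = (22.795300, -46.737290)
h = r sin θ − e = -46.737290 − 12 = -58.737290
x = r cos θ + √(L² − h²) = 22.795300 + √(25281.0 − 3450.0693) = 22.795300 + 147.752938 = 170.548238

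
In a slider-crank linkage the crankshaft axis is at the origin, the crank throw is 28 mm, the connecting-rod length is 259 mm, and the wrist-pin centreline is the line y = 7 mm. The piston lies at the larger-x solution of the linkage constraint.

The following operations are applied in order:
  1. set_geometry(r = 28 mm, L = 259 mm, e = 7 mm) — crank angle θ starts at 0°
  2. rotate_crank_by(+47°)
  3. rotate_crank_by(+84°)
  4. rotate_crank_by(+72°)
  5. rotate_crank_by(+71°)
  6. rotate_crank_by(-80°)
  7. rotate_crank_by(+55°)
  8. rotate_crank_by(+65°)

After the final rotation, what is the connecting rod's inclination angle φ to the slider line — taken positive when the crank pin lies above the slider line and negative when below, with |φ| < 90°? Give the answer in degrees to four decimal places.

set_geometry: r = 28 mm, L = 259 mm, e = 7 mm; θ ← 0°
rotate_crank_by(+47°): θ ← 0° +47° = 47°
rotate_crank_by(+84°): θ ← 47° +84° = 131°
rotate_crank_by(+72°): θ ← 131° +72° = 203°
rotate_crank_by(+71°): θ ← 203° +71° = 274°
rotate_crank_by(-80°): θ ← 274° -80° = 194°
rotate_crank_by(+55°): θ ← 194° +55° = 249°
rotate_crank_by(+65°): θ ← 249° +65° = 314°
crank pin P = (r cos θ, r sin θ) = (19.450434, -20.141514)
h = r sin θ − e = -20.141514 − 7 = -27.141514
sin φ = h / L = -27.141514 / 259 = -0.10479349
φ = arcsin(-0.10479349) = -6.015269°

-6.0153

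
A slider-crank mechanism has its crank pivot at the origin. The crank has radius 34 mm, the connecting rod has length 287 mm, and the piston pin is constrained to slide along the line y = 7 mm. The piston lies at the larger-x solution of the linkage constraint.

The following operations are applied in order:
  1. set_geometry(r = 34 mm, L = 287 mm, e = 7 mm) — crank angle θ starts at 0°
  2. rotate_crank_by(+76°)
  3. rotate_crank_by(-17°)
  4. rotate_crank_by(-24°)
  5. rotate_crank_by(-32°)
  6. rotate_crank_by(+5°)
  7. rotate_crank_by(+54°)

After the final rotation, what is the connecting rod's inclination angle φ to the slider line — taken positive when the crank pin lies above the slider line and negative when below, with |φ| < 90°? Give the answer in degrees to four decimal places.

4.6006

set_geometry: r = 34 mm, L = 287 mm, e = 7 mm; θ ← 0°
rotate_crank_by(+76°): θ ← 0° +76° = 76°
rotate_crank_by(-17°): θ ← 76° -17° = 59°
rotate_crank_by(-24°): θ ← 59° -24° = 35°
rotate_crank_by(-32°): θ ← 35° -32° = 3°
rotate_crank_by(+5°): θ ← 3° +5° = 8°
rotate_crank_by(+54°): θ ← 8° +54° = 62°
crank pin P = (r cos θ, r sin θ) = (15.962033, 30.020218)
h = r sin θ − e = 30.020218 − 7 = 23.020218
sin φ = h / L = 23.020218 / 287 = 0.08020982
φ = arcsin(0.08020982) = 4.600626°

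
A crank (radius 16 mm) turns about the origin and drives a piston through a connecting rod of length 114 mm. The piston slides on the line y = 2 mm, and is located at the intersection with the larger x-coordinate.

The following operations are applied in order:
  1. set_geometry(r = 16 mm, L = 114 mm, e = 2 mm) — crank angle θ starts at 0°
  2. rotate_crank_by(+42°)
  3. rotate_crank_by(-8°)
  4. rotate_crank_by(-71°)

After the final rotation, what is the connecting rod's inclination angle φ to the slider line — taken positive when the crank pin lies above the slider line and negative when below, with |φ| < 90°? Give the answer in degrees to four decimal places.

set_geometry: r = 16 mm, L = 114 mm, e = 2 mm; θ ← 0°
rotate_crank_by(+42°): θ ← 0° +42° = 42°
rotate_crank_by(-8°): θ ← 42° -8° = 34°
rotate_crank_by(-71°): θ ← 34° -71° = -37°
crank pin P = (r cos θ, r sin θ) = (12.778168, -9.629040)
h = r sin θ − e = -9.629040 − 2 = -11.629040
sin φ = h / L = -11.629040 / 114 = -0.10200913
φ = arcsin(-0.10200913) = -5.854877°

-5.8549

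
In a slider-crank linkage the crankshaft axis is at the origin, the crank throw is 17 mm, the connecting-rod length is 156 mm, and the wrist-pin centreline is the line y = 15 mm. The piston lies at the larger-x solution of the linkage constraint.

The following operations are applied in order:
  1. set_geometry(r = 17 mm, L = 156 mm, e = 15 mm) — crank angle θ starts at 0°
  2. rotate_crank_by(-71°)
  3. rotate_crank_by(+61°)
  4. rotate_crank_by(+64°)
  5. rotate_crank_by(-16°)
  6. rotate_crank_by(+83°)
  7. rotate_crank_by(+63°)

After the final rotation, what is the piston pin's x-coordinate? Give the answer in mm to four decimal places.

138.1995

set_geometry: r = 17 mm, L = 156 mm, e = 15 mm; θ ← 0°
rotate_crank_by(-71°): θ ← 0° -71° = -71°
rotate_crank_by(+61°): θ ← -71° +61° = -10°
rotate_crank_by(+64°): θ ← -10° +64° = 54°
rotate_crank_by(-16°): θ ← 54° -16° = 38°
rotate_crank_by(+83°): θ ← 38° +83° = 121°
rotate_crank_by(+63°): θ ← 121° +63° = 184°
crank pin P = (r cos θ, r sin θ) = (-16.958589, -1.185860)
h = r sin θ − e = -1.185860 − 15 = -16.185860
x = r cos θ + √(L² − h²) = -16.958589 + √(24336.0 − 261.9821) = -16.958589 + 155.158042 = 138.199453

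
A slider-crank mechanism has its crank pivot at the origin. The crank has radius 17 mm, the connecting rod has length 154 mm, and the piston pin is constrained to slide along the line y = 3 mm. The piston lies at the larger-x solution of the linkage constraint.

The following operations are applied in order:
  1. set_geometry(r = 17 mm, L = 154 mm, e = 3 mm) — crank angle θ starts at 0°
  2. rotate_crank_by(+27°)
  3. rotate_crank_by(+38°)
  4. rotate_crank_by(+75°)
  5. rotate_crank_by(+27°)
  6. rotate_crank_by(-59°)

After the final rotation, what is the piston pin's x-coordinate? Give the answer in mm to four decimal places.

148.1827

set_geometry: r = 17 mm, L = 154 mm, e = 3 mm; θ ← 0°
rotate_crank_by(+27°): θ ← 0° +27° = 27°
rotate_crank_by(+38°): θ ← 27° +38° = 65°
rotate_crank_by(+75°): θ ← 65° +75° = 140°
rotate_crank_by(+27°): θ ← 140° +27° = 167°
rotate_crank_by(-59°): θ ← 167° -59° = 108°
crank pin P = (r cos θ, r sin θ) = (-5.253289, 16.167961)
h = r sin θ − e = 16.167961 − 3 = 13.167961
x = r cos θ + √(L² − h²) = -5.253289 + √(23716.0 − 173.3952) = -5.253289 + 153.435996 = 148.182707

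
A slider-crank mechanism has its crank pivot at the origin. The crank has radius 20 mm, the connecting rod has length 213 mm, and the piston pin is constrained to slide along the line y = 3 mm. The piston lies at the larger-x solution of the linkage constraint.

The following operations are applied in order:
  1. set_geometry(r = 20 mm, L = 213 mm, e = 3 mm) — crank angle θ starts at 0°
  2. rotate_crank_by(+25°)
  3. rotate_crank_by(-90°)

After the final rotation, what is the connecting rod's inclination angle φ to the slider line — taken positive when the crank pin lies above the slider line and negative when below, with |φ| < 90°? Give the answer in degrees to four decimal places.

-5.6922

set_geometry: r = 20 mm, L = 213 mm, e = 3 mm; θ ← 0°
rotate_crank_by(+25°): θ ← 0° +25° = 25°
rotate_crank_by(-90°): θ ← 25° -90° = -65°
crank pin P = (r cos θ, r sin θ) = (8.452365, -18.126156)
h = r sin θ − e = -18.126156 − 3 = -21.126156
sin φ = h / L = -21.126156 / 213 = -0.09918383
φ = arcsin(-0.09918383) = -5.692174°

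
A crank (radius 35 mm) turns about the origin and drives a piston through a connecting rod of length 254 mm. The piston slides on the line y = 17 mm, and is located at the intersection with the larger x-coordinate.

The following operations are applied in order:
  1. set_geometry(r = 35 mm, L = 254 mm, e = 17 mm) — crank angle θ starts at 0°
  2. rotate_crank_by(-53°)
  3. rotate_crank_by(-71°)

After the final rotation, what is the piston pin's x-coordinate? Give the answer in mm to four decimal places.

set_geometry: r = 35 mm, L = 254 mm, e = 17 mm; θ ← 0°
rotate_crank_by(-53°): θ ← 0° -53° = -53°
rotate_crank_by(-71°): θ ← -53° -71° = -124°
crank pin P = (r cos θ, r sin θ) = (-19.571752, -29.016315)
h = r sin θ − e = -29.016315 − 17 = -46.016315
x = r cos θ + √(L² − h²) = -19.571752 + √(64516.0 − 2117.5012) = -19.571752 + 249.796915 = 230.225163

230.2252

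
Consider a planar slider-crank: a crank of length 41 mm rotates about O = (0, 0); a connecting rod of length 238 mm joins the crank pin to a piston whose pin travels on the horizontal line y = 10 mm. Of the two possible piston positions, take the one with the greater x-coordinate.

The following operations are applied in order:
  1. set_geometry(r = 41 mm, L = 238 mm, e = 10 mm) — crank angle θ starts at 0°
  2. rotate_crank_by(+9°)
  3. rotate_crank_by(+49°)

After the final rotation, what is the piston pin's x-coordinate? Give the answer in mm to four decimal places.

set_geometry: r = 41 mm, L = 238 mm, e = 10 mm; θ ← 0°
rotate_crank_by(+9°): θ ← 0° +9° = 9°
rotate_crank_by(+49°): θ ← 9° +49° = 58°
crank pin P = (r cos θ, r sin θ) = (21.726690, 34.769972)
h = r sin θ − e = 34.769972 − 10 = 24.769972
x = r cos θ + √(L² − h²) = 21.726690 + √(56644.0 − 613.5515) = 21.726690 + 236.707517 = 258.434207

258.4342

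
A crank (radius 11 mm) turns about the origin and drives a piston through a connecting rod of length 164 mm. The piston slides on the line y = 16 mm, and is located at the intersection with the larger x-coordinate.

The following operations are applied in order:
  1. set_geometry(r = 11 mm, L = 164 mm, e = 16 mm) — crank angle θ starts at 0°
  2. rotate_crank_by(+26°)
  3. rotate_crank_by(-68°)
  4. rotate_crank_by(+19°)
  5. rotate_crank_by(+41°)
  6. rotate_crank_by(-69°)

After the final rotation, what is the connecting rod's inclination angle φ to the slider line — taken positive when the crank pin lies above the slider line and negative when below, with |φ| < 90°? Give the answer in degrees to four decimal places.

-8.6088

set_geometry: r = 11 mm, L = 164 mm, e = 16 mm; θ ← 0°
rotate_crank_by(+26°): θ ← 0° +26° = 26°
rotate_crank_by(-68°): θ ← 26° -68° = -42°
rotate_crank_by(+19°): θ ← -42° +19° = -23°
rotate_crank_by(+41°): θ ← -23° +41° = 18°
rotate_crank_by(-69°): θ ← 18° -69° = -51°
crank pin P = (r cos θ, r sin θ) = (6.922524, -8.548606)
h = r sin θ − e = -8.548606 − 16 = -24.548606
sin φ = h / L = -24.548606 / 164 = -0.14968662
φ = arcsin(-0.14968662) = -8.608766°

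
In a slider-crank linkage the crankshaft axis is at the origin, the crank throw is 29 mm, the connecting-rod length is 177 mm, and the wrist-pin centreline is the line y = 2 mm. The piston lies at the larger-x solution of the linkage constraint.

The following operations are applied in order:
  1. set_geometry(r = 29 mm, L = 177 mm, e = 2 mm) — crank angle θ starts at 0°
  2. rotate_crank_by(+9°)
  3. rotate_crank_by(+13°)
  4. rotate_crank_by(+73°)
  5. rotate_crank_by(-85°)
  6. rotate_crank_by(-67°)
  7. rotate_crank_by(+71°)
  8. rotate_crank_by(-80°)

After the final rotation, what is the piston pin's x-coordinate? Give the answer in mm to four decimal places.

186.4870

set_geometry: r = 29 mm, L = 177 mm, e = 2 mm; θ ← 0°
rotate_crank_by(+9°): θ ← 0° +9° = 9°
rotate_crank_by(+13°): θ ← 9° +13° = 22°
rotate_crank_by(+73°): θ ← 22° +73° = 95°
rotate_crank_by(-85°): θ ← 95° -85° = 10°
rotate_crank_by(-67°): θ ← 10° -67° = -57°
rotate_crank_by(+71°): θ ← -57° +71° = 14°
rotate_crank_by(-80°): θ ← 14° -80° = -66°
crank pin P = (r cos θ, r sin θ) = (11.795363, -26.492818)
h = r sin θ − e = -26.492818 − 2 = -28.492818
x = r cos θ + √(L² − h²) = 11.795363 + √(31329.0 − 811.8407) = 11.795363 + 174.691612 = 186.486975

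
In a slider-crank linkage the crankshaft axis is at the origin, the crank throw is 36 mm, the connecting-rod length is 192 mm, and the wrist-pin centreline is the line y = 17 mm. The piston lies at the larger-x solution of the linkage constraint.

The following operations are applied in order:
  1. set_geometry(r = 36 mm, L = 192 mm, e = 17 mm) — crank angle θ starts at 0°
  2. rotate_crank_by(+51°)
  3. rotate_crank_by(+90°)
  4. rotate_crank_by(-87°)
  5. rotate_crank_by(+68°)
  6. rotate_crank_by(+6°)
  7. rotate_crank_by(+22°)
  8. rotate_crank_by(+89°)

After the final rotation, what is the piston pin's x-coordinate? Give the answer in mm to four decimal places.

167.3984

set_geometry: r = 36 mm, L = 192 mm, e = 17 mm; θ ← 0°
rotate_crank_by(+51°): θ ← 0° +51° = 51°
rotate_crank_by(+90°): θ ← 51° +90° = 141°
rotate_crank_by(-87°): θ ← 141° -87° = 54°
rotate_crank_by(+68°): θ ← 54° +68° = 122°
rotate_crank_by(+6°): θ ← 122° +6° = 128°
rotate_crank_by(+22°): θ ← 128° +22° = 150°
rotate_crank_by(+89°): θ ← 150° +89° = 239°
crank pin P = (r cos θ, r sin θ) = (-18.541371, -30.858023)
h = r sin θ − e = -30.858023 − 17 = -47.858023
x = r cos θ + √(L² − h²) = -18.541371 + √(36864.0 − 2290.3903) = -18.541371 + 185.939801 = 167.398430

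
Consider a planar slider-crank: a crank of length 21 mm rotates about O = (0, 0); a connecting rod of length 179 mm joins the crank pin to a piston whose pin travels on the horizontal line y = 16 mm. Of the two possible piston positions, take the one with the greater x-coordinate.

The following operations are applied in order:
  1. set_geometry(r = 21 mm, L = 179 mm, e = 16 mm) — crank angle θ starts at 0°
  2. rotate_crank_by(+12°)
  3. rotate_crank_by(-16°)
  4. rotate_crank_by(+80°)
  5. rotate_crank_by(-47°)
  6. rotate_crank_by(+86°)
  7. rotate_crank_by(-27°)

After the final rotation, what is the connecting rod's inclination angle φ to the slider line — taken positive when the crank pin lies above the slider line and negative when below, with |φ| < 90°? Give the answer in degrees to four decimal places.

1.5966

set_geometry: r = 21 mm, L = 179 mm, e = 16 mm; θ ← 0°
rotate_crank_by(+12°): θ ← 0° +12° = 12°
rotate_crank_by(-16°): θ ← 12° -16° = -4°
rotate_crank_by(+80°): θ ← -4° +80° = 76°
rotate_crank_by(-47°): θ ← 76° -47° = 29°
rotate_crank_by(+86°): θ ← 29° +86° = 115°
rotate_crank_by(-27°): θ ← 115° -27° = 88°
crank pin P = (r cos θ, r sin θ) = (0.732889, 20.987207)
h = r sin θ − e = 20.987207 − 16 = 4.987207
sin φ = h / L = 4.987207 / 179 = 0.02786149
φ = arcsin(0.02786149) = 1.596553°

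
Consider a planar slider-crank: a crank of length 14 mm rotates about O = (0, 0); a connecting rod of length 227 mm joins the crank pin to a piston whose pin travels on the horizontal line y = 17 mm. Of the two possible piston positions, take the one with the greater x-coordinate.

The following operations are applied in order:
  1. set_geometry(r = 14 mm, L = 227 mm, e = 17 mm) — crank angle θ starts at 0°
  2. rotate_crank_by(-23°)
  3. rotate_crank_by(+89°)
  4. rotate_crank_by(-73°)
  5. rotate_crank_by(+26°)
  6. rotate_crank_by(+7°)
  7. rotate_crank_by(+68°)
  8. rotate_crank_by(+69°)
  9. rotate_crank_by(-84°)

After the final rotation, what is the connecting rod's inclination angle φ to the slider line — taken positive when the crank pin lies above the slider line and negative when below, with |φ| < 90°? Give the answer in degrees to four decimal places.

set_geometry: r = 14 mm, L = 227 mm, e = 17 mm; θ ← 0°
rotate_crank_by(-23°): θ ← 0° -23° = -23°
rotate_crank_by(+89°): θ ← -23° +89° = 66°
rotate_crank_by(-73°): θ ← 66° -73° = -7°
rotate_crank_by(+26°): θ ← -7° +26° = 19°
rotate_crank_by(+7°): θ ← 19° +7° = 26°
rotate_crank_by(+68°): θ ← 26° +68° = 94°
rotate_crank_by(+69°): θ ← 94° +69° = 163°
rotate_crank_by(-84°): θ ← 163° -84° = 79°
crank pin P = (r cos θ, r sin θ) = (2.671326, 13.742781)
h = r sin θ − e = 13.742781 − 17 = -3.257219
sin φ = h / L = -3.257219 / 227 = -0.01434898
φ = arcsin(-0.01434898) = -0.822164°

-0.8222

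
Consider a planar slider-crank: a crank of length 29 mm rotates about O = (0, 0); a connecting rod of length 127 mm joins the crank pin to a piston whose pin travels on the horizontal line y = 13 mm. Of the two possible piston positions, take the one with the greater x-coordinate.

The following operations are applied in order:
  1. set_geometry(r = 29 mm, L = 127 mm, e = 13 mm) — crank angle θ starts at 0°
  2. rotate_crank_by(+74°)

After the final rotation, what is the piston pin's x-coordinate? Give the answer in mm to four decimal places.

set_geometry: r = 29 mm, L = 127 mm, e = 13 mm; θ ← 0°
rotate_crank_by(+74°): θ ← 0° +74° = 74°
crank pin P = (r cos θ, r sin θ) = (7.993483, 27.876589)
h = r sin θ − e = 27.876589 − 13 = 14.876589
x = r cos θ + √(L² − h²) = 7.993483 + √(16129.0 − 221.3129) = 7.993483 + 126.125680 = 134.119163

134.1192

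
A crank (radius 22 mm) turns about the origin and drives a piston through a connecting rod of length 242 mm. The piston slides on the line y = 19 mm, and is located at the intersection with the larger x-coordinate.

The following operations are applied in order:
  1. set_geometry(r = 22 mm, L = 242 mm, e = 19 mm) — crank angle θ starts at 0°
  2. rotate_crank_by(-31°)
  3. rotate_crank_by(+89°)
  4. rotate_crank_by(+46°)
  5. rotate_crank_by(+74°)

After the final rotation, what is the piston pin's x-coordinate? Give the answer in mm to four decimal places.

set_geometry: r = 22 mm, L = 242 mm, e = 19 mm; θ ← 0°
rotate_crank_by(-31°): θ ← 0° -31° = -31°
rotate_crank_by(+89°): θ ← -31° +89° = 58°
rotate_crank_by(+46°): θ ← 58° +46° = 104°
rotate_crank_by(+74°): θ ← 104° +74° = 178°
crank pin P = (r cos θ, r sin θ) = (-21.986598, 0.767789)
h = r sin θ − e = 0.767789 − 19 = -18.232211
x = r cos θ + √(L² − h²) = -21.986598 + √(58564.0 − 332.4135) = -21.986598 + 241.312218 = 219.325620

219.3256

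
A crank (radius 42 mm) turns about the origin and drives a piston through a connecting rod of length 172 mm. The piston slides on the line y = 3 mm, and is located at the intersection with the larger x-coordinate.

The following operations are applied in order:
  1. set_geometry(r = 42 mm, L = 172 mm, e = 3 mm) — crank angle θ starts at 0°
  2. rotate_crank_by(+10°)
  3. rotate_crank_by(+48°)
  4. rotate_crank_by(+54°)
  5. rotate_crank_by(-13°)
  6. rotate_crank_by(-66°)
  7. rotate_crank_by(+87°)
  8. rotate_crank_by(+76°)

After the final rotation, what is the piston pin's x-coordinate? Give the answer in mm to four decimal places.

131.0082

set_geometry: r = 42 mm, L = 172 mm, e = 3 mm; θ ← 0°
rotate_crank_by(+10°): θ ← 0° +10° = 10°
rotate_crank_by(+48°): θ ← 10° +48° = 58°
rotate_crank_by(+54°): θ ← 58° +54° = 112°
rotate_crank_by(-13°): θ ← 112° -13° = 99°
rotate_crank_by(-66°): θ ← 99° -66° = 33°
rotate_crank_by(+87°): θ ← 33° +87° = 120°
rotate_crank_by(+76°): θ ← 120° +76° = 196°
crank pin P = (r cos θ, r sin θ) = (-40.372991, -11.576769)
h = r sin θ − e = -11.576769 − 3 = -14.576769
x = r cos θ + √(L² − h²) = -40.372991 + √(29584.0 − 212.4822) = -40.372991 + 171.381206 = 131.008215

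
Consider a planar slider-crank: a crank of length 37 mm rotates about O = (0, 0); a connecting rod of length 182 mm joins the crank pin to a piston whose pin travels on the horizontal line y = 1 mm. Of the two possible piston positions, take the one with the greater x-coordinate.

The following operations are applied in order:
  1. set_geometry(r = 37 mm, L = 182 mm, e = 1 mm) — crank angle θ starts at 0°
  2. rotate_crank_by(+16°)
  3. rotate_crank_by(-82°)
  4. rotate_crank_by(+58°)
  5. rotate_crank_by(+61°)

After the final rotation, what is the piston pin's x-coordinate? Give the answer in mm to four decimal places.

set_geometry: r = 37 mm, L = 182 mm, e = 1 mm; θ ← 0°
rotate_crank_by(+16°): θ ← 0° +16° = 16°
rotate_crank_by(-82°): θ ← 16° -82° = -66°
rotate_crank_by(+58°): θ ← -66° +58° = -8°
rotate_crank_by(+61°): θ ← -8° +61° = 53°
crank pin P = (r cos θ, r sin θ) = (22.267156, 29.549514)
h = r sin θ − e = 29.549514 − 1 = 28.549514
x = r cos θ + √(L² − h²) = 22.267156 + √(33124.0 − 815.0747) = 22.267156 + 179.746837 = 202.013992

202.0140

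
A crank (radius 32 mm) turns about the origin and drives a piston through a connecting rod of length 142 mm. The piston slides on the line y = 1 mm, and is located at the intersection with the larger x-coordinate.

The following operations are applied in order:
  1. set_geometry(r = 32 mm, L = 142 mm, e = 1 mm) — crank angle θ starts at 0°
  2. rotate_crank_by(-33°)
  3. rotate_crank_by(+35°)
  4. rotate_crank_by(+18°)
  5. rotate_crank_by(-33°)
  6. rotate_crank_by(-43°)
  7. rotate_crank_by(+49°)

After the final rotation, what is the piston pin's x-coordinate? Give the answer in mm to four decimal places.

173.6769

set_geometry: r = 32 mm, L = 142 mm, e = 1 mm; θ ← 0°
rotate_crank_by(-33°): θ ← 0° -33° = -33°
rotate_crank_by(+35°): θ ← -33° +35° = 2°
rotate_crank_by(+18°): θ ← 2° +18° = 20°
rotate_crank_by(-33°): θ ← 20° -33° = -13°
rotate_crank_by(-43°): θ ← -13° -43° = -56°
rotate_crank_by(+49°): θ ← -56° +49° = -7°
crank pin P = (r cos θ, r sin θ) = (31.761477, -3.899819)
h = r sin θ − e = -3.899819 − 1 = -4.899819
x = r cos θ + √(L² − h²) = 31.761477 + √(20164.0 − 24.0082) = 31.761477 + 141.915439 = 173.676916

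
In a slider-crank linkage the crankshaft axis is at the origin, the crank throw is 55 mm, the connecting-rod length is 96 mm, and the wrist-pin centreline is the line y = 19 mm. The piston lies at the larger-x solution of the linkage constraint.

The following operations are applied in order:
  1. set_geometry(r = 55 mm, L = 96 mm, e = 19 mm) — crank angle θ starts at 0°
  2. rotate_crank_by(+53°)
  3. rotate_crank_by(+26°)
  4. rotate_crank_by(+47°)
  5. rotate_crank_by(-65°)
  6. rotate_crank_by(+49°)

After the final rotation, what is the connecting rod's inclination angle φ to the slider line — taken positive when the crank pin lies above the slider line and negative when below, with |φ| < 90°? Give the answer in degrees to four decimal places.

set_geometry: r = 55 mm, L = 96 mm, e = 19 mm; θ ← 0°
rotate_crank_by(+53°): θ ← 0° +53° = 53°
rotate_crank_by(+26°): θ ← 53° +26° = 79°
rotate_crank_by(+47°): θ ← 79° +47° = 126°
rotate_crank_by(-65°): θ ← 126° -65° = 61°
rotate_crank_by(+49°): θ ← 61° +49° = 110°
crank pin P = (r cos θ, r sin θ) = (-18.811108, 51.683094)
h = r sin θ − e = 51.683094 − 19 = 32.683094
sin φ = h / L = 32.683094 / 96 = 0.34044890
φ = arcsin(0.34044890) = 19.904226°

19.9042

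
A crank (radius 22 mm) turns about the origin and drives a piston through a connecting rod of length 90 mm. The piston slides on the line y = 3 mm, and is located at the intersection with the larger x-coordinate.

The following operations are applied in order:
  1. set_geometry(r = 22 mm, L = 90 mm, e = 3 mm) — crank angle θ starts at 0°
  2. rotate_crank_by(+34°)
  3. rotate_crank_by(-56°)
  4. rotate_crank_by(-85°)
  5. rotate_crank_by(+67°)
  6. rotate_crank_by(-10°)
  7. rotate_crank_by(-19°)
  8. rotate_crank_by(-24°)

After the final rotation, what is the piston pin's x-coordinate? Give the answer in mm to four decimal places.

set_geometry: r = 22 mm, L = 90 mm, e = 3 mm; θ ← 0°
rotate_crank_by(+34°): θ ← 0° +34° = 34°
rotate_crank_by(-56°): θ ← 34° -56° = -22°
rotate_crank_by(-85°): θ ← -22° -85° = -107°
rotate_crank_by(+67°): θ ← -107° +67° = -40°
rotate_crank_by(-10°): θ ← -40° -10° = -50°
rotate_crank_by(-19°): θ ← -50° -19° = -69°
rotate_crank_by(-24°): θ ← -69° -24° = -93°
crank pin P = (r cos θ, r sin θ) = (-1.151391, -21.969850)
h = r sin θ − e = -21.969850 − 3 = -24.969850
x = r cos θ + √(L² − h²) = -1.151391 + √(8100.0 − 623.4934) = -1.151391 + 86.466795 = 85.315404

85.3154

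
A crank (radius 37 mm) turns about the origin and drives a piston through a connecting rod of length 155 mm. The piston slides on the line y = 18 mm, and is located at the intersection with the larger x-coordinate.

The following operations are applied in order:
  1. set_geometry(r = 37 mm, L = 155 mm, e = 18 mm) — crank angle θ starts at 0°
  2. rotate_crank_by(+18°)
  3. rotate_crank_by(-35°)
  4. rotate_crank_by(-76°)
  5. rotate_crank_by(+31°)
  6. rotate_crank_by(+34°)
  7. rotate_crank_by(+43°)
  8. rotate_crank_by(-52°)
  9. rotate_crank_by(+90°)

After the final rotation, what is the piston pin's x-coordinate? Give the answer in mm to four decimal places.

set_geometry: r = 37 mm, L = 155 mm, e = 18 mm; θ ← 0°
rotate_crank_by(+18°): θ ← 0° +18° = 18°
rotate_crank_by(-35°): θ ← 18° -35° = -17°
rotate_crank_by(-76°): θ ← -17° -76° = -93°
rotate_crank_by(+31°): θ ← -93° +31° = -62°
rotate_crank_by(+34°): θ ← -62° +34° = -28°
rotate_crank_by(+43°): θ ← -28° +43° = 15°
rotate_crank_by(-52°): θ ← 15° -52° = -37°
rotate_crank_by(+90°): θ ← -37° +90° = 53°
crank pin P = (r cos θ, r sin θ) = (22.267156, 29.549514)
h = r sin θ − e = 29.549514 − 18 = 11.549514
x = r cos θ + √(L² − h²) = 22.267156 + √(24025.0 − 133.3913) = 22.267156 + 154.569107 = 176.836263

176.8363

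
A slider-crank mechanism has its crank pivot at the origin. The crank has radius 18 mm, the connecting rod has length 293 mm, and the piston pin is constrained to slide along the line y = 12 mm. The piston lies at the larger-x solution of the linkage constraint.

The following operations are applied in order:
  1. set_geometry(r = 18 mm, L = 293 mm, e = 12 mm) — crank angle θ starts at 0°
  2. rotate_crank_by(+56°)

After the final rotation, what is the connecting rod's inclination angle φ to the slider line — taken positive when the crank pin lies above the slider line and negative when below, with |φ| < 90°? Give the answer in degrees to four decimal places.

0.5715

set_geometry: r = 18 mm, L = 293 mm, e = 12 mm; θ ← 0°
rotate_crank_by(+56°): θ ← 0° +56° = 56°
crank pin P = (r cos θ, r sin θ) = (10.065472, 14.922676)
h = r sin θ − e = 14.922676 − 12 = 2.922676
sin φ = h / L = 2.922676 / 293 = 0.00997500
φ = arcsin(0.00997500) = 0.571535°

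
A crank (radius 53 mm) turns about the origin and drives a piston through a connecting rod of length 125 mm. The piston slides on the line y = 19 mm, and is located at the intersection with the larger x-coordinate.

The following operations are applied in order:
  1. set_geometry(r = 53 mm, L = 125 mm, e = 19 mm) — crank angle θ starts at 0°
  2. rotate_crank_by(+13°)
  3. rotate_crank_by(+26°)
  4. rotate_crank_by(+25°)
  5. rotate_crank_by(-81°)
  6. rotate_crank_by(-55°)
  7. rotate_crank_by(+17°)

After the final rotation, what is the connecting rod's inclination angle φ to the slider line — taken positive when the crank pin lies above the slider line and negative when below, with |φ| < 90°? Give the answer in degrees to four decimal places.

-29.9551

set_geometry: r = 53 mm, L = 125 mm, e = 19 mm; θ ← 0°
rotate_crank_by(+13°): θ ← 0° +13° = 13°
rotate_crank_by(+26°): θ ← 13° +26° = 39°
rotate_crank_by(+25°): θ ← 39° +25° = 64°
rotate_crank_by(-81°): θ ← 64° -81° = -17°
rotate_crank_by(-55°): θ ← -17° -55° = -72°
rotate_crank_by(+17°): θ ← -72° +17° = -55°
crank pin P = (r cos θ, r sin θ) = (30.399551, -43.415058)
h = r sin θ − e = -43.415058 − 19 = -62.415058
sin φ = h / L = -62.415058 / 125 = -0.49932047
φ = arcsin(-0.49932047) = -29.955053°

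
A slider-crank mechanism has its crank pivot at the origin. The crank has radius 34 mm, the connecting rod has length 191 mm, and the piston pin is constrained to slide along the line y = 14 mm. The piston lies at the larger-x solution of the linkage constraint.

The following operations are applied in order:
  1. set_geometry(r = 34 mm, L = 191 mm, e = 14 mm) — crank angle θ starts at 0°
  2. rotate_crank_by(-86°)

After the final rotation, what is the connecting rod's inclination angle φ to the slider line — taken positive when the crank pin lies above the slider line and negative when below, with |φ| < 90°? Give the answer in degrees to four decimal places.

-14.5293

set_geometry: r = 34 mm, L = 191 mm, e = 14 mm; θ ← 0°
rotate_crank_by(-86°): θ ← 0° -86° = -86°
crank pin P = (r cos θ, r sin θ) = (2.371720, -33.917178)
h = r sin θ − e = -33.917178 − 14 = -47.917178
sin φ = h / L = -47.917178 / 191 = -0.25087528
φ = arcsin(-0.25087528) = -14.529313°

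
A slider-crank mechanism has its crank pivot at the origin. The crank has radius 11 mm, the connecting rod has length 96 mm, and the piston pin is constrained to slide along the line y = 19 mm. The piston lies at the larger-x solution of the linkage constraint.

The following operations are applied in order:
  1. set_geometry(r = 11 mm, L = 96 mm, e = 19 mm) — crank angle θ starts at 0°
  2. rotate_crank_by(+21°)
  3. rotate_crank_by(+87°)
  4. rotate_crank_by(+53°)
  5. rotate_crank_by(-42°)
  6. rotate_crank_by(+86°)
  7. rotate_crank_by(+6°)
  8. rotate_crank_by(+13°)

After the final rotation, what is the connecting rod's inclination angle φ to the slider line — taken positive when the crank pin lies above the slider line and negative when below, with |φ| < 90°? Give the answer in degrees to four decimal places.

set_geometry: r = 11 mm, L = 96 mm, e = 19 mm; θ ← 0°
rotate_crank_by(+21°): θ ← 0° +21° = 21°
rotate_crank_by(+87°): θ ← 21° +87° = 108°
rotate_crank_by(+53°): θ ← 108° +53° = 161°
rotate_crank_by(-42°): θ ← 161° -42° = 119°
rotate_crank_by(+86°): θ ← 119° +86° = 205°
rotate_crank_by(+6°): θ ← 205° +6° = 211°
rotate_crank_by(+13°): θ ← 211° +13° = 224°
crank pin P = (r cos θ, r sin θ) = (-7.912738, -7.641242)
h = r sin θ − e = -7.641242 − 19 = -26.641242
sin φ = h / L = -26.641242 / 96 = -0.27751294
φ = arcsin(-0.27751294) = -16.111825°

-16.1118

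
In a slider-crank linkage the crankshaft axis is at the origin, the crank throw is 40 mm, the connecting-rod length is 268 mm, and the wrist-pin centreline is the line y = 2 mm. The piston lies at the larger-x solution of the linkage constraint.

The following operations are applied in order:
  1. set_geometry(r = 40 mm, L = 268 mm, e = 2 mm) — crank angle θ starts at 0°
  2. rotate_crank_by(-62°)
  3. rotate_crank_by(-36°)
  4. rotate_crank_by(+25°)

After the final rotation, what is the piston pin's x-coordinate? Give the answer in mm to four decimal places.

276.6548

set_geometry: r = 40 mm, L = 268 mm, e = 2 mm; θ ← 0°
rotate_crank_by(-62°): θ ← 0° -62° = -62°
rotate_crank_by(-36°): θ ← -62° -36° = -98°
rotate_crank_by(+25°): θ ← -98° +25° = -73°
crank pin P = (r cos θ, r sin θ) = (11.694868, -38.252190)
h = r sin θ − e = -38.252190 − 2 = -40.252190
x = r cos θ + √(L² − h²) = 11.694868 + √(71824.0 − 1620.2388) = 11.694868 + 264.959924 = 276.654792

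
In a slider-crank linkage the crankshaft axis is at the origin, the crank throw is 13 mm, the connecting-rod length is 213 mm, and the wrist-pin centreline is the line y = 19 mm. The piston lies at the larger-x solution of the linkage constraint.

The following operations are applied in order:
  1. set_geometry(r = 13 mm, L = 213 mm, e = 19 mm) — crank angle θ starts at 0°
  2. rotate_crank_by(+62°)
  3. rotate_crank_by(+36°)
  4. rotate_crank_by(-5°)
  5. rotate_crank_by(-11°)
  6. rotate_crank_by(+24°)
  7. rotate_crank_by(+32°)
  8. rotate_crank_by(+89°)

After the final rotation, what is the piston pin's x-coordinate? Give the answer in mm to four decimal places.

202.2177

set_geometry: r = 13 mm, L = 213 mm, e = 19 mm; θ ← 0°
rotate_crank_by(+62°): θ ← 0° +62° = 62°
rotate_crank_by(+36°): θ ← 62° +36° = 98°
rotate_crank_by(-5°): θ ← 98° -5° = 93°
rotate_crank_by(-11°): θ ← 93° -11° = 82°
rotate_crank_by(+24°): θ ← 82° +24° = 106°
rotate_crank_by(+32°): θ ← 106° +32° = 138°
rotate_crank_by(+89°): θ ← 138° +89° = 227°
crank pin P = (r cos θ, r sin θ) = (-8.865979, -9.507598)
h = r sin θ − e = -9.507598 − 19 = -28.507598
x = r cos θ + √(L² − h²) = -8.865979 + √(45369.0 − 812.6832) = -8.865979 + 211.083673 = 202.217694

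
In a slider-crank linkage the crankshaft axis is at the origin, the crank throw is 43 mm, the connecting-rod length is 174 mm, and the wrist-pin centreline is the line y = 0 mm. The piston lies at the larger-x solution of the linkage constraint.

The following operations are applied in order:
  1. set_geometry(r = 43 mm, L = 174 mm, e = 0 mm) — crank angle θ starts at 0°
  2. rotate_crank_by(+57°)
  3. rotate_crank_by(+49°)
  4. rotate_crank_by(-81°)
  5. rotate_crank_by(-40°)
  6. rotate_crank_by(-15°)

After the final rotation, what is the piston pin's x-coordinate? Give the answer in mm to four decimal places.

209.9057

set_geometry: r = 43 mm, L = 174 mm, e = 0 mm; θ ← 0°
rotate_crank_by(+57°): θ ← 0° +57° = 57°
rotate_crank_by(+49°): θ ← 57° +49° = 106°
rotate_crank_by(-81°): θ ← 106° -81° = 25°
rotate_crank_by(-40°): θ ← 25° -40° = -15°
rotate_crank_by(-15°): θ ← -15° -15° = -30°
crank pin P = (r cos θ, r sin θ) = (37.239092, -21.500000)
h = r sin θ − e = -21.500000 − 0 = -21.500000
x = r cos θ + √(L² − h²) = 37.239092 + √(30276.0 − 462.2500) = 37.239092 + 172.666586 = 209.905679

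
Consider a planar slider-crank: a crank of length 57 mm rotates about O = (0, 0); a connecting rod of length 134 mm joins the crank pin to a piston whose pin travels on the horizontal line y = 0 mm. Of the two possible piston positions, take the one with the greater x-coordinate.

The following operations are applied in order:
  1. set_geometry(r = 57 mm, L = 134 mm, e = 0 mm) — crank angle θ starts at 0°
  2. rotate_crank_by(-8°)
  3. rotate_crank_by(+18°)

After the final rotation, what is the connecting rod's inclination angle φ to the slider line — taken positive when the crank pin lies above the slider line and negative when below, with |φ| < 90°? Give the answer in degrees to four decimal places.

set_geometry: r = 57 mm, L = 134 mm, e = 0 mm; θ ← 0°
rotate_crank_by(-8°): θ ← 0° -8° = -8°
rotate_crank_by(+18°): θ ← -8° +18° = 10°
crank pin P = (r cos θ, r sin θ) = (56.134042, 9.897946)
h = r sin θ − e = 9.897946 − 0 = 9.897946
sin φ = h / L = 9.897946 / 134 = 0.07386527
φ = arcsin(0.07386527) = 4.236026°

4.2360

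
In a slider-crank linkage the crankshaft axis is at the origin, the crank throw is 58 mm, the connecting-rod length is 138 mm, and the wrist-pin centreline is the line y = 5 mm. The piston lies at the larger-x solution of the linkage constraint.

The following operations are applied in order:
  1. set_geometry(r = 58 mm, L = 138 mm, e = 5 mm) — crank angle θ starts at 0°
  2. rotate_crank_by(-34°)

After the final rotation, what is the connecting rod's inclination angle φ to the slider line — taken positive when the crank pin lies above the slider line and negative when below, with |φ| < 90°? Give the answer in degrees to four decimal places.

-15.7390

set_geometry: r = 58 mm, L = 138 mm, e = 5 mm; θ ← 0°
rotate_crank_by(-34°): θ ← 0° -34° = -34°
crank pin P = (r cos θ, r sin θ) = (48.084179, -32.433188)
h = r sin θ − e = -32.433188 − 5 = -37.433188
sin φ = h / L = -37.433188 / 138 = -0.27125499
φ = arcsin(-0.27125499) = -15.738960°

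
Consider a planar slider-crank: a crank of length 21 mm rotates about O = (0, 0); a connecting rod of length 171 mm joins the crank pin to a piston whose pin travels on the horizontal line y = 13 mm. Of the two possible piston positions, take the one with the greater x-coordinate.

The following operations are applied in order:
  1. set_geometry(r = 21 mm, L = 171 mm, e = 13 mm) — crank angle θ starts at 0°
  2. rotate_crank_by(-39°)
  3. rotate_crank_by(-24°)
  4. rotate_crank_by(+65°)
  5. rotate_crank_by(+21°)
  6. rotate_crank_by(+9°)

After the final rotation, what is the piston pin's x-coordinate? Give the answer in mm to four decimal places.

set_geometry: r = 21 mm, L = 171 mm, e = 13 mm; θ ← 0°
rotate_crank_by(-39°): θ ← 0° -39° = -39°
rotate_crank_by(-24°): θ ← -39° -24° = -63°
rotate_crank_by(+65°): θ ← -63° +65° = 2°
rotate_crank_by(+21°): θ ← 2° +21° = 23°
rotate_crank_by(+9°): θ ← 23° +9° = 32°
crank pin P = (r cos θ, r sin θ) = (17.809010, 11.128305)
h = r sin θ − e = 11.128305 − 13 = -1.871695
x = r cos θ + √(L² − h²) = 17.809010 + √(29241.0 − 3.5032) = 17.809010 + 170.989756 = 188.798766

188.7988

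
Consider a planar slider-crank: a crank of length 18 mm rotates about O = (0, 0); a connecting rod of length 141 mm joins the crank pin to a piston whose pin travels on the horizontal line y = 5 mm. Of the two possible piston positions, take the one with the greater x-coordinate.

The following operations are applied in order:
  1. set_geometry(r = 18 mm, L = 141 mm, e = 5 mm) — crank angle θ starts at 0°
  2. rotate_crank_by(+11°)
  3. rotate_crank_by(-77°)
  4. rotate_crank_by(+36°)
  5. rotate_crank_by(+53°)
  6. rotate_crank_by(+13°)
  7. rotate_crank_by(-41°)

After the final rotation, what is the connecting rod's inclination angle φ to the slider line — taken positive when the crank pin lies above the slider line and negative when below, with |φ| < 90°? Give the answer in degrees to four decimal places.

-2.6702

set_geometry: r = 18 mm, L = 141 mm, e = 5 mm; θ ← 0°
rotate_crank_by(+11°): θ ← 0° +11° = 11°
rotate_crank_by(-77°): θ ← 11° -77° = -66°
rotate_crank_by(+36°): θ ← -66° +36° = -30°
rotate_crank_by(+53°): θ ← -30° +53° = 23°
rotate_crank_by(+13°): θ ← 23° +13° = 36°
rotate_crank_by(-41°): θ ← 36° -41° = -5°
crank pin P = (r cos θ, r sin θ) = (17.931505, -1.568803)
h = r sin θ − e = -1.568803 − 5 = -6.568803
sin φ = h / L = -6.568803 / 141 = -0.04658726
φ = arcsin(-0.04658726) = -2.670220°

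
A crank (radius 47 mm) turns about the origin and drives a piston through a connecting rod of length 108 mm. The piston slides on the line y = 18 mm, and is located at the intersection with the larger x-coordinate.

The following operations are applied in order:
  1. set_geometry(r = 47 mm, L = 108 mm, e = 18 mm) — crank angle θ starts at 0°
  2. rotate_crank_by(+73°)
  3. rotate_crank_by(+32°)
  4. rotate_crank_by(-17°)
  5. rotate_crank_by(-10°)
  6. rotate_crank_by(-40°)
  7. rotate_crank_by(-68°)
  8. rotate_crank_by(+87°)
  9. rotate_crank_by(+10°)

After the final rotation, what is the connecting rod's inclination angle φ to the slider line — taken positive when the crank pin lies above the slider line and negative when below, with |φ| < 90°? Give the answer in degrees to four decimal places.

set_geometry: r = 47 mm, L = 108 mm, e = 18 mm; θ ← 0°
rotate_crank_by(+73°): θ ← 0° +73° = 73°
rotate_crank_by(+32°): θ ← 73° +32° = 105°
rotate_crank_by(-17°): θ ← 105° -17° = 88°
rotate_crank_by(-10°): θ ← 88° -10° = 78°
rotate_crank_by(-40°): θ ← 78° -40° = 38°
rotate_crank_by(-68°): θ ← 38° -68° = -30°
rotate_crank_by(+87°): θ ← -30° +87° = 57°
rotate_crank_by(+10°): θ ← 57° +10° = 67°
crank pin P = (r cos θ, r sin θ) = (18.364363, 43.263728)
h = r sin θ − e = 43.263728 − 18 = 25.263728
sin φ = h / L = 25.263728 / 108 = 0.23392341
φ = arcsin(0.23392341) = 13.528170°

13.5282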